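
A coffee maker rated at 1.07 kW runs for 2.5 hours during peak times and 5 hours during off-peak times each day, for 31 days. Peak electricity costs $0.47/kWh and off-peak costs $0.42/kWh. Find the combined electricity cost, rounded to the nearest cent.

$108.63

Peak energy = 1.07 kW × 2.5 h × 31 = 82.925 kWh
Off-peak energy = 1.07 kW × 5 h × 31 = 165.85 kWh
Cost = 82.925 × $0.47 + 165.85 × $0.42 = $38.97475 + $69.657 = $108.63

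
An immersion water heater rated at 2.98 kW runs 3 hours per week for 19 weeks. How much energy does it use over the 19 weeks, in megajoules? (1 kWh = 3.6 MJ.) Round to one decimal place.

611.5 MJ

Runtime = 3 h/week × 19 weeks = 57 h
Energy = 2.98 kW × 57 h = 169.86 kWh
= 169.86 × 3.6 MJ = 611.5 MJ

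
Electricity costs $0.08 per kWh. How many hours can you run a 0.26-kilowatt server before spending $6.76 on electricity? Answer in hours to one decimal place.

325.0 h

Energy available = $6.76 ÷ $0.08/kWh = 84.5 kWh
Hours = 84.5 kWh ÷ 0.26 kW = 325.0 h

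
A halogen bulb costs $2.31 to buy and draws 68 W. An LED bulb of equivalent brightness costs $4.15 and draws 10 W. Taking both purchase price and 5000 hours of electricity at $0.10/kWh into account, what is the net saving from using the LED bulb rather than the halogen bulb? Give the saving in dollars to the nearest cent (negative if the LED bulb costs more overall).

$27.16

halogen bulb: $2.31 + (68/1000) kW × 5000 h × $0.10 = $2.31 + $34 = $36.31
LED bulb: $4.15 + (10/1000) kW × 5000 h × $0.10 = $4.15 + $5 = $9.15
Saving = $36.31 − $9.15 = $27.16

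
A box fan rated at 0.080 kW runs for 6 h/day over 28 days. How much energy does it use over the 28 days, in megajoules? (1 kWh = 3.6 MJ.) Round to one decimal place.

48.4 MJ

Runtime = 6 h/day × 28 days = 168 h
Energy = 0.08 kW × 168 h = 13.44 kWh
= 13.44 × 3.6 MJ = 48.4 MJ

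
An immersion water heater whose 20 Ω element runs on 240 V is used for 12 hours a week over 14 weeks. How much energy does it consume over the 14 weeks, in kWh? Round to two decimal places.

Power = V²/R = 240²/20 = 2880 W = 2.88 kW
Runtime = 12 h/week × 14 weeks = 168 h
Energy = 2.88 kW × 168 h = 483.84 kWh

483.84 kWh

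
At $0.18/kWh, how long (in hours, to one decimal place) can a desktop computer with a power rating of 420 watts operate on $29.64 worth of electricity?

Energy available = $29.64 ÷ $0.18/kWh = 164.6667 kWh
Hours = 164.6667 kWh ÷ 0.42 kW = 392.1 h

392.1 h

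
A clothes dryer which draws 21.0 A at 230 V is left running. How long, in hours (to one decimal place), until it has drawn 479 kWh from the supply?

99.2 h

Power = 21.0 A × 230 V = 4830 W = 4.83 kW
Hours = 479 kWh ÷ 4.83 kW = 99.2 h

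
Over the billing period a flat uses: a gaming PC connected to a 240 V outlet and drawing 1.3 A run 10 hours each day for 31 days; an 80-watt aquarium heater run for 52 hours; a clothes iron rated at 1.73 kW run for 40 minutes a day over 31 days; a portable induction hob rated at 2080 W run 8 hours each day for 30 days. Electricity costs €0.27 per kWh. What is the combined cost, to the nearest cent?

€171.68

gaming PC: Power = 1.3 A × 240 V = 312 W = 0.312 kW
gaming PC: Runtime = 10 h/day × 31 days = 310 h
gaming PC: 0.312 kW × 310 h = 96.72 kWh
aquarium heater: 0.08 kW × 52 h = 4.16 kWh
clothes iron: Runtime = 40 min × 31 = 1240 min = 20.666666… h
clothes iron: 1.73 kW × 20.666666… h = 35.753333… kWh
portable induction hob: Runtime = 8 h/day × 30 days = 240 h
portable induction hob: 2.08 kW × 240 h = 499.2 kWh
Total energy = 635.833333… kWh
Cost = 635.833333… × €0.27 = €171.68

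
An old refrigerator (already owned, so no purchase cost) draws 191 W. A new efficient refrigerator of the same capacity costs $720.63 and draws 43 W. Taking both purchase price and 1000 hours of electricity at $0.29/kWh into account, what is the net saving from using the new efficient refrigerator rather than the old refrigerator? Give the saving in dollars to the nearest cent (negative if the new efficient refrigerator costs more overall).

old refrigerator: $0.00 + (191/1000) kW × 1000 h × $0.29 = $0.00 + $55.39 = $55.39
new efficient refrigerator: $720.63 + (43/1000) kW × 1000 h × $0.29 = $720.63 + $12.47 = $733.1
Saving = $55.39 − $733.1 = −$677.71

-$677.71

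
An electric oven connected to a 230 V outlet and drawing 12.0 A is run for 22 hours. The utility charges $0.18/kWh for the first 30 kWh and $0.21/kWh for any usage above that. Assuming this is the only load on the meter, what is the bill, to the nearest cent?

Power = 12.0 A × 230 V = 2760 W = 2.76 kW
Energy = 2.76 kW × 22 h = 60.72 kWh
Tier 1 (0–30 kWh): 30 × $0.18 = $5.4
Above 30 kWh: 30.72 × $0.21 = $6.4512
Bill = $11.85

$11.85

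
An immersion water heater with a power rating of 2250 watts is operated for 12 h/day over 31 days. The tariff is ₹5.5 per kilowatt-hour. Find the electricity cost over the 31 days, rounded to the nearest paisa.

Runtime = 12 h/day × 31 days = 372 h
Energy = 2.25 kW × 372 h = 837 kWh
Cost = 837 kWh × ₹5.5/kWh = ₹4603.50

₹4603.50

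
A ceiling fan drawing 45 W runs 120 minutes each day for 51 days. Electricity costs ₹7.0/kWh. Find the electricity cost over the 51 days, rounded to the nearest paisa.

₹32.13

Runtime = 120 min × 51 = 6120 min = 102 h
Energy = 0.045 kW × 102 h = 4.59 kWh
Cost = 4.59 kWh × ₹7.0/kWh = ₹32.13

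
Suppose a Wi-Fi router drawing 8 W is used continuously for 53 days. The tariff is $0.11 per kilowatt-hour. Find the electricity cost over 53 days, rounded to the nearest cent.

Runtime = 24 h × 53 = 1272 h
Energy = 0.008 kW × 1272 h = 10.176 kWh
Cost = 10.176 kWh × $0.11/kWh = $1.12

$1.12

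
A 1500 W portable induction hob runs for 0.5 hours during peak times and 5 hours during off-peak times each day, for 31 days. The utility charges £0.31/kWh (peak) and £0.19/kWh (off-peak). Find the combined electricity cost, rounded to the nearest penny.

Peak energy = 1.5 kW × 0.5 h × 31 = 23.25 kWh
Off-peak energy = 1.5 kW × 5 h × 31 = 232.5 kWh
Cost = 23.25 × £0.31 + 232.5 × £0.19 = £7.2075 + £44.175 = £51.38

£51.38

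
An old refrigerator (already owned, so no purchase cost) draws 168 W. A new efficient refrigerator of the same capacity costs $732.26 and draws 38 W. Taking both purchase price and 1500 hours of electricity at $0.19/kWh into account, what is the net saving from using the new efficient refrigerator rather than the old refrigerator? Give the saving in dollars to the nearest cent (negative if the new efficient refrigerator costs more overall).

old refrigerator: $0.00 + (168/1000) kW × 1500 h × $0.19 = $0.00 + $47.88 = $47.88
new efficient refrigerator: $732.26 + (38/1000) kW × 1500 h × $0.19 = $732.26 + $10.83 = $743.09
Saving = $47.88 − $743.09 = −$695.21

-$695.21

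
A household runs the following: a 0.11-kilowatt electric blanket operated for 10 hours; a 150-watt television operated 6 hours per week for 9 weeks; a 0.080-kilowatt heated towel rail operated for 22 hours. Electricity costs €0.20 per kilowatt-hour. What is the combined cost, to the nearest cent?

electric blanket: 0.11 kW × 10 h = 1.1 kWh
television: Runtime = 6 h/week × 9 weeks = 54 h
television: 0.15 kW × 54 h = 8.1 kWh
heated towel rail: 0.08 kW × 22 h = 1.76 kWh
Total energy = 10.96 kWh
Cost = 10.96 × €0.20 = €2.19

€2.19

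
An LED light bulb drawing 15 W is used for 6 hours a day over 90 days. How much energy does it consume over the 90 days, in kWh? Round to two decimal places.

8.10 kWh

Runtime = 6 h/day × 90 days = 540 h
Energy = 0.015 kW × 540 h = 8.1 kWh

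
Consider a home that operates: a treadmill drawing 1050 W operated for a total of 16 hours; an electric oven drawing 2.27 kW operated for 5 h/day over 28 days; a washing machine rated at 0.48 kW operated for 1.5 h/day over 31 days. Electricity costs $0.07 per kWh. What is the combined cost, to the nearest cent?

treadmill: 1.05 kW × 16 h = 16.8 kWh
electric oven: Runtime = 5 h/day × 28 days = 140 h
electric oven: 2.27 kW × 140 h = 317.8 kWh
washing machine: Runtime = 1.5 h/day × 31 days = 46.5 h
washing machine: 0.48 kW × 46.5 h = 22.32 kWh
Total energy = 356.92 kWh
Cost = 356.92 × $0.07 = $24.98

$24.98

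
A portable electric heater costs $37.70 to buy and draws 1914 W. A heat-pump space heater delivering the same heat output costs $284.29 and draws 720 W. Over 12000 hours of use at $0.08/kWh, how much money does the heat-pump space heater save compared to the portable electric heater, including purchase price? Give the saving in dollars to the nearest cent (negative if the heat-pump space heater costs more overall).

$899.65

portable electric heater: $37.70 + (1914/1000) kW × 12000 h × $0.08 = $37.70 + $1837.44 = $1875.14
heat-pump space heater: $284.29 + (720/1000) kW × 12000 h × $0.08 = $284.29 + $691.2 = $975.49
Saving = $1875.14 − $975.49 = $899.65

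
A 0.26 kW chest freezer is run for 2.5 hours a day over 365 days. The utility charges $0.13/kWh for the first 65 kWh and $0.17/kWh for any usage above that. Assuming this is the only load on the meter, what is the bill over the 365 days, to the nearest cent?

$37.73

Runtime = 2.5 h/day × 365 days = 912.5 h
Energy = 0.26 kW × 912.5 h = 237.25 kWh
Tier 1 (0–65 kWh): 65 × $0.13 = $8.45
Above 65 kWh: 172.25 × $0.17 = $29.2825
Bill = $37.73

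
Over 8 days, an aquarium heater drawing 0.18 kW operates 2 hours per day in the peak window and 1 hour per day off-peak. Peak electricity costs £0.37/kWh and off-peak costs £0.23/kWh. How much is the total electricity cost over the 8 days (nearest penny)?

£1.40

Peak energy = 0.18 kW × 2 h × 8 = 2.88 kWh
Off-peak energy = 0.18 kW × 1 h × 8 = 1.44 kWh
Cost = 2.88 × £0.37 + 1.44 × £0.23 = £1.0656 + £0.3312 = £1.40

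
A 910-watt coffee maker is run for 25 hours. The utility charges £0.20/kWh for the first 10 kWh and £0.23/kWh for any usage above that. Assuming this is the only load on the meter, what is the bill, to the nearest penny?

Energy = 0.91 kW × 25 h = 22.75 kWh
Tier 1 (0–10 kWh): 10 × £0.20 = £2
Above 10 kWh: 12.75 × £0.23 = £2.9325
Bill = £4.93

£4.93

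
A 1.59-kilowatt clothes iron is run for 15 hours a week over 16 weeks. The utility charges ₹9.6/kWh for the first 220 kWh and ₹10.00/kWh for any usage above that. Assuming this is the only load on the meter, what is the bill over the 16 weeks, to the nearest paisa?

₹3728.00

Runtime = 15 h/week × 16 weeks = 240 h
Energy = 1.59 kW × 240 h = 381.6 kWh
Tier 1 (0–220 kWh): 220 × ₹9.6 = ₹2112
Above 220 kWh: 161.6 × ₹10.00 = ₹1616
Bill = ₹3728.00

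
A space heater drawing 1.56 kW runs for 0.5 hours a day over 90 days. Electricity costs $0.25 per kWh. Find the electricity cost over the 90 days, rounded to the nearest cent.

$17.55

Runtime = 0.5 h/day × 90 days = 45 h
Energy = 1.56 kW × 45 h = 70.2 kWh
Cost = 70.2 kWh × $0.25/kWh = $17.55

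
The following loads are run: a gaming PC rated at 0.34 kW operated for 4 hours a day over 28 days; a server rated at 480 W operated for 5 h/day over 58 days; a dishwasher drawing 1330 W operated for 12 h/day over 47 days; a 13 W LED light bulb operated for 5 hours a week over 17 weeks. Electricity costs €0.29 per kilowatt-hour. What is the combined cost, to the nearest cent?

gaming PC: Runtime = 4 h/day × 28 days = 112 h
gaming PC: 0.34 kW × 112 h = 38.08 kWh
server: Runtime = 5 h/day × 58 days = 290 h
server: 0.48 kW × 290 h = 139.2 kWh
dishwasher: Runtime = 12 h/day × 47 days = 564 h
dishwasher: 1.33 kW × 564 h = 750.12 kWh
LED light bulb: Runtime = 5 h/week × 17 weeks = 85 h
LED light bulb: 0.013 kW × 85 h = 1.105 kWh
Total energy = 928.505 kWh
Cost = 928.505 × €0.29 = €269.27

€269.27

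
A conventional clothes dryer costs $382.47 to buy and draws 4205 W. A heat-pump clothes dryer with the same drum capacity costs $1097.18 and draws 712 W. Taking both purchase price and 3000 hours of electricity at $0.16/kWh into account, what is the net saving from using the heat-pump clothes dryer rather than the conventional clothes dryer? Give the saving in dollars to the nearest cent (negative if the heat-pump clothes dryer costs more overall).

conventional clothes dryer: $382.47 + (4205/1000) kW × 3000 h × $0.16 = $382.47 + $2018.4 = $2400.87
heat-pump clothes dryer: $1097.18 + (712/1000) kW × 3000 h × $0.16 = $1097.18 + $341.76 = $1438.94
Saving = $2400.87 − $1438.94 = $961.93

$961.93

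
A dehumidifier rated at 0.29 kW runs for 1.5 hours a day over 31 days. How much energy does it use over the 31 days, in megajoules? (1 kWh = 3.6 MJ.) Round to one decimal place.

Runtime = 1.5 h/day × 31 days = 46.5 h
Energy = 0.29 kW × 46.5 h = 13.485 kWh
= 13.485 × 3.6 MJ = 48.5 MJ

48.5 MJ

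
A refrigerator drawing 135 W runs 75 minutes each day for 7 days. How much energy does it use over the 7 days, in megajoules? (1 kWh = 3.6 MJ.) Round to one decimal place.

4.3 MJ

Runtime = 75 min × 7 = 525 min = 8.75 h
Energy = 0.135 kW × 8.75 h = 1.18125 kWh
= 1.18125 × 3.6 MJ = 4.3 MJ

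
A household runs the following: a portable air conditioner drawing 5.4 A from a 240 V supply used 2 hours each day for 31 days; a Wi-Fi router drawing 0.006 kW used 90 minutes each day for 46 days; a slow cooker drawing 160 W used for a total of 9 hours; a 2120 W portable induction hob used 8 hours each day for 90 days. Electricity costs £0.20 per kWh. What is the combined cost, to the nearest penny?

£321.72

portable air conditioner: Power = 5.4 A × 240 V = 1296 W = 1.296 kW
portable air conditioner: Runtime = 2 h/day × 31 days = 62 h
portable air conditioner: 1.296 kW × 62 h = 80.352 kWh
Wi-Fi router: Runtime = 90 min × 46 = 4140 min = 69 h
Wi-Fi router: 0.006 kW × 69 h = 0.414 kWh
slow cooker: 0.16 kW × 9 h = 1.44 kWh
portable induction hob: Runtime = 8 h/day × 90 days = 720 h
portable induction hob: 2.12 kW × 720 h = 1526.4 kWh
Total energy = 1608.606 kWh
Cost = 1608.606 × £0.20 = £321.72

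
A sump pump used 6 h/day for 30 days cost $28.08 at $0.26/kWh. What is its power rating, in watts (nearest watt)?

Energy = $28.08 ÷ $0.26/kWh = 108 kWh
Runtime = 6 h/day × 30 days = 180 h
Power = 108 kWh ÷ 180 h = 0.6 kW = 600 W

600 W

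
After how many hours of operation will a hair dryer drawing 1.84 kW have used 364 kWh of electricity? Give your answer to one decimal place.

197.8 h

Hours = 364 kWh ÷ 1.84 kW = 197.8 h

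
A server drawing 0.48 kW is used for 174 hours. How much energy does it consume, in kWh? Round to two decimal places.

Energy = 0.48 kW × 174 h = 83.52 kWh

83.52 kWh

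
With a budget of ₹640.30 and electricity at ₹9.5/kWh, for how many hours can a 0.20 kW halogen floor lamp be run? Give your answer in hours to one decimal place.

Energy available = ₹640.30 ÷ ₹9.5/kWh = 67.4 kWh
Hours = 67.4 kWh ÷ 0.2 kW = 337.0 h

337.0 h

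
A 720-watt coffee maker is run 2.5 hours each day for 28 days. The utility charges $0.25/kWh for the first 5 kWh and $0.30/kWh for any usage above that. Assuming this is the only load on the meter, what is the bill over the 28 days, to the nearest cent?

Runtime = 2.5 h/day × 28 days = 70 h
Energy = 0.72 kW × 70 h = 50.4 kWh
Tier 1 (0–5 kWh): 5 × $0.25 = $1.25
Above 5 kWh: 45.4 × $0.30 = $13.62
Bill = $14.87

$14.87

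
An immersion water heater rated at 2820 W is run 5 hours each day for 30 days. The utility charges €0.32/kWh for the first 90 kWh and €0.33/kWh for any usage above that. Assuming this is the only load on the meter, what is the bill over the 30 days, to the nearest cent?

€138.69

Runtime = 5 h/day × 30 days = 150 h
Energy = 2.82 kW × 150 h = 423 kWh
Tier 1 (0–90 kWh): 90 × €0.32 = €28.8
Above 90 kWh: 333 × €0.33 = €109.89
Bill = €138.69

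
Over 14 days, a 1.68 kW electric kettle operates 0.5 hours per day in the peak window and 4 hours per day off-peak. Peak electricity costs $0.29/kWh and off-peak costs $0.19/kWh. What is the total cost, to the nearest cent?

$21.29

Peak energy = 1.68 kW × 0.5 h × 14 = 11.76 kWh
Off-peak energy = 1.68 kW × 4 h × 14 = 94.08 kWh
Cost = 11.76 × $0.29 + 94.08 × $0.19 = $3.4104 + $17.8752 = $21.29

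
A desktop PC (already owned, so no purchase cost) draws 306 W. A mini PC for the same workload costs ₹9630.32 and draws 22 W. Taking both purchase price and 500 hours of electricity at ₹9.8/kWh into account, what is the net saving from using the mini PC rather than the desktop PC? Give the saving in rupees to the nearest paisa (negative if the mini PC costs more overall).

-₹8238.72

desktop PC: ₹0.00 + (306/1000) kW × 500 h × ₹9.8 = ₹0.00 + ₹1499.4 = ₹1499.4
mini PC: ₹9630.32 + (22/1000) kW × 500 h × ₹9.8 = ₹9630.32 + ₹107.8 = ₹9738.12
Saving = ₹1499.4 − ₹9738.12 = −₹8238.72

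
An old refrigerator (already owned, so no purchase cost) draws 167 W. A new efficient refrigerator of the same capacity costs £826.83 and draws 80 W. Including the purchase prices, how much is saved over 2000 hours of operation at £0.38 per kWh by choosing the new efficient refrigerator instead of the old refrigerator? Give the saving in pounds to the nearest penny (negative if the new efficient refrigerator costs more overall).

-£760.71

old refrigerator: £0.00 + (167/1000) kW × 2000 h × £0.38 = £0.00 + £126.92 = £126.92
new efficient refrigerator: £826.83 + (80/1000) kW × 2000 h × £0.38 = £826.83 + £60.8 = £887.63
Saving = £126.92 − £887.63 = −£760.71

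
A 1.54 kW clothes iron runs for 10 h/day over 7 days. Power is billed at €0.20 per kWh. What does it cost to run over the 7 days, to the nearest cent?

Runtime = 10 h/day × 7 days = 70 h
Energy = 1.54 kW × 70 h = 107.8 kWh
Cost = 107.8 kWh × €0.20/kWh = €21.56

€21.56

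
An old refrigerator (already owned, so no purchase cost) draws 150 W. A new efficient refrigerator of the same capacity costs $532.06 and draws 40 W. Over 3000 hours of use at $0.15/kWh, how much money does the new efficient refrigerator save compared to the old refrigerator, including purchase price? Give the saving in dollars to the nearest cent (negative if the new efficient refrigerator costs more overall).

-$482.56

old refrigerator: $0.00 + (150/1000) kW × 3000 h × $0.15 = $0.00 + $67.5 = $67.5
new efficient refrigerator: $532.06 + (40/1000) kW × 3000 h × $0.15 = $532.06 + $18 = $550.06
Saving = $67.5 − $550.06 = −$482.56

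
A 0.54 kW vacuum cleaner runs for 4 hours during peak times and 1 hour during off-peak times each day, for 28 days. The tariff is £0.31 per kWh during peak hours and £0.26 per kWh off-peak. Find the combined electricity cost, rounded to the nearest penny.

£22.68

Peak energy = 0.54 kW × 4 h × 28 = 60.48 kWh
Off-peak energy = 0.54 kW × 1 h × 28 = 15.12 kWh
Cost = 60.48 × £0.31 + 15.12 × £0.26 = £18.7488 + £3.9312 = £22.68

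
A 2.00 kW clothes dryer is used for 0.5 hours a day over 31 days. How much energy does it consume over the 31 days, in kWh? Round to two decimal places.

Runtime = 0.5 h/day × 31 days = 15.5 h
Energy = 2 kW × 15.5 h = 31 kWh

31.00 kWh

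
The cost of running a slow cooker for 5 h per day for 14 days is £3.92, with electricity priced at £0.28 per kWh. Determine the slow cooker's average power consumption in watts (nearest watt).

Energy = £3.92 ÷ £0.28/kWh = 14 kWh
Runtime = 5 h/day × 14 days = 70 h
Power = 14 kWh ÷ 70 h = 0.2 kW = 200 W

200 W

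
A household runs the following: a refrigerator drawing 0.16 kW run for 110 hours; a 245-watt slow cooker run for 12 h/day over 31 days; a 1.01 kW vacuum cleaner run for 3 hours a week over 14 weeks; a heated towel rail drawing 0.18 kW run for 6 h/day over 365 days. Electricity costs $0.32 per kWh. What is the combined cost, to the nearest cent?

$174.52

refrigerator: 0.16 kW × 110 h = 17.6 kWh
slow cooker: Runtime = 12 h/day × 31 days = 372 h
slow cooker: 0.245 kW × 372 h = 91.14 kWh
vacuum cleaner: Runtime = 3 h/week × 14 weeks = 42 h
vacuum cleaner: 1.01 kW × 42 h = 42.42 kWh
heated towel rail: Runtime = 6 h/day × 365 days = 2190 h
heated towel rail: 0.18 kW × 2190 h = 394.2 kWh
Total energy = 545.36 kWh
Cost = 545.36 × $0.32 = $174.52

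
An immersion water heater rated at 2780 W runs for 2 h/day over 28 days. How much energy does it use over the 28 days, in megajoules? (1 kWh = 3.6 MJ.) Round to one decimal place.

Runtime = 2 h/day × 28 days = 56 h
Energy = 2.78 kW × 56 h = 155.68 kWh
= 155.68 × 3.6 MJ = 560.4 MJ

560.4 MJ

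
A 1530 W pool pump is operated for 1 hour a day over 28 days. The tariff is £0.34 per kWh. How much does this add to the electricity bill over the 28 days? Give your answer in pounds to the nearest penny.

Runtime = 1 h/day × 28 days = 28 h
Energy = 1.53 kW × 28 h = 42.84 kWh
Cost = 42.84 kWh × £0.34/kWh = £14.57

£14.57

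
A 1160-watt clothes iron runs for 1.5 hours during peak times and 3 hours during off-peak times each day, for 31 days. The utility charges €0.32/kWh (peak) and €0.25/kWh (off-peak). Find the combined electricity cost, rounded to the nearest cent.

Peak energy = 1.16 kW × 1.5 h × 31 = 53.94 kWh
Off-peak energy = 1.16 kW × 3 h × 31 = 107.88 kWh
Cost = 53.94 × €0.32 + 107.88 × €0.25 = €17.2608 + €26.97 = €44.23

€44.23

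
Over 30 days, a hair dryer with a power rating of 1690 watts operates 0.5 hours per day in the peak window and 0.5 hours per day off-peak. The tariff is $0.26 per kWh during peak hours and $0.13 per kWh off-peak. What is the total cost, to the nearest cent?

$9.89

Peak energy = 1.69 kW × 0.5 h × 30 = 25.35 kWh
Off-peak energy = 1.69 kW × 0.5 h × 30 = 25.35 kWh
Cost = 25.35 × $0.26 + 25.35 × $0.13 = $6.591 + $3.2955 = $9.89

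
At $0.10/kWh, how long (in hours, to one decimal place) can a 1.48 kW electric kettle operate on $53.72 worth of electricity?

Energy available = $53.72 ÷ $0.10/kWh = 537.2 kWh
Hours = 537.2 kWh ÷ 1.48 kW = 363.0 h

363.0 h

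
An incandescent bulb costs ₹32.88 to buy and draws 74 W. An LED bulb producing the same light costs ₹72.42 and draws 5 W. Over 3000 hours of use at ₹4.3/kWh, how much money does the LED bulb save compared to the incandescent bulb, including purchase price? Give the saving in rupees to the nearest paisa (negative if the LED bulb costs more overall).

₹850.56

incandescent bulb: ₹32.88 + (74/1000) kW × 3000 h × ₹4.3 = ₹32.88 + ₹954.6 = ₹987.48
LED bulb: ₹72.42 + (5/1000) kW × 3000 h × ₹4.3 = ₹72.42 + ₹64.5 = ₹136.92
Saving = ₹987.48 − ₹136.92 = ₹850.56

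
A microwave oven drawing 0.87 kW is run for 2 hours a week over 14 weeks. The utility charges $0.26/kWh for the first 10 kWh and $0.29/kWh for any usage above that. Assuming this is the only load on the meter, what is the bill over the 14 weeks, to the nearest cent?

$6.76

Runtime = 2 h/week × 14 weeks = 28 h
Energy = 0.87 kW × 28 h = 24.36 kWh
Tier 1 (0–10 kWh): 10 × $0.26 = $2.6
Above 10 kWh: 14.36 × $0.29 = $4.1644
Bill = $6.76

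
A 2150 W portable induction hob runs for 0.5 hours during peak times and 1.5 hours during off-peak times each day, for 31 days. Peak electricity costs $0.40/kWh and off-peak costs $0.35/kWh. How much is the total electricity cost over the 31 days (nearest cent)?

$48.32

Peak energy = 2.15 kW × 0.5 h × 31 = 33.325 kWh
Off-peak energy = 2.15 kW × 1.5 h × 31 = 99.975 kWh
Cost = 33.325 × $0.40 + 99.975 × $0.35 = $13.33 + $34.99125 = $48.32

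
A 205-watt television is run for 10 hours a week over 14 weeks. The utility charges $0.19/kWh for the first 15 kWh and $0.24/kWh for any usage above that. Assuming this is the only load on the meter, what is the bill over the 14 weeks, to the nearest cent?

Runtime = 10 h/week × 14 weeks = 140 h
Energy = 0.205 kW × 140 h = 28.7 kWh
Tier 1 (0–15 kWh): 15 × $0.19 = $2.85
Above 15 kWh: 13.7 × $0.24 = $3.288
Bill = $6.14

$6.14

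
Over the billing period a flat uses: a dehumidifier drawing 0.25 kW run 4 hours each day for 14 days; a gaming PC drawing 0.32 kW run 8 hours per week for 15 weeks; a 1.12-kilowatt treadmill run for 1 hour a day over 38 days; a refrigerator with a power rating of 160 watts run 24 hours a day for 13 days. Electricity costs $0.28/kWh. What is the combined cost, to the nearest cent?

$40.57

dehumidifier: Runtime = 4 h/day × 14 days = 56 h
dehumidifier: 0.25 kW × 56 h = 14 kWh
gaming PC: Runtime = 8 h/week × 15 weeks = 120 h
gaming PC: 0.32 kW × 120 h = 38.4 kWh
treadmill: Runtime = 1 h/day × 38 days = 38 h
treadmill: 1.12 kW × 38 h = 42.56 kWh
refrigerator: Runtime = 24 h × 13 = 312 h
refrigerator: 0.16 kW × 312 h = 49.92 kWh
Total energy = 144.88 kWh
Cost = 144.88 × $0.28 = $40.57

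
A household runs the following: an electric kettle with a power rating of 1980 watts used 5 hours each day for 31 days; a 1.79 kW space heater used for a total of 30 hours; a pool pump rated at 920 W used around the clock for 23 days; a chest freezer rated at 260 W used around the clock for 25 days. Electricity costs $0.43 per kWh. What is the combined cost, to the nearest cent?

$440.51

electric kettle: Runtime = 5 h/day × 31 days = 155 h
electric kettle: 1.98 kW × 155 h = 306.9 kWh
space heater: 1.79 kW × 30 h = 53.7 kWh
pool pump: Runtime = 24 h × 23 = 552 h
pool pump: 0.92 kW × 552 h = 507.84 kWh
chest freezer: Runtime = 24 h × 25 = 600 h
chest freezer: 0.26 kW × 600 h = 156 kWh
Total energy = 1024.44 kWh
Cost = 1024.44 × $0.43 = $440.51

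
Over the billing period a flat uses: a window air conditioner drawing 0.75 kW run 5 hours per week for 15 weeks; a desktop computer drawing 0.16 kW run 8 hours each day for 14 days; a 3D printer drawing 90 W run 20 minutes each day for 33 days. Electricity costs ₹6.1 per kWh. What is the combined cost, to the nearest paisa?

₹458.48

window air conditioner: Runtime = 5 h/week × 15 weeks = 75 h
window air conditioner: 0.75 kW × 75 h = 56.25 kWh
desktop computer: Runtime = 8 h/day × 14 days = 112 h
desktop computer: 0.16 kW × 112 h = 17.92 kWh
3D printer: Runtime = 20 min × 33 = 660 min = 11 h
3D printer: 0.09 kW × 11 h = 0.99 kWh
Total energy = 75.16 kWh
Cost = 75.16 × ₹6.1 = ₹458.48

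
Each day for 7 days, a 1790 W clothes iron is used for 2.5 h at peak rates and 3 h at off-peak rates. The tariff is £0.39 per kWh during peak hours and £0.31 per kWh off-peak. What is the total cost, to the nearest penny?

Peak energy = 1.79 kW × 2.5 h × 7 = 31.325 kWh
Off-peak energy = 1.79 kW × 3 h × 7 = 37.59 kWh
Cost = 31.325 × £0.39 + 37.59 × £0.31 = £12.21675 + £11.6529 = £23.87

£23.87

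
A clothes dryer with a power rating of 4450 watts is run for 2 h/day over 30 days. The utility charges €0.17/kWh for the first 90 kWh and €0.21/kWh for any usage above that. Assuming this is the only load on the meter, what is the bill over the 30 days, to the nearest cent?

Runtime = 2 h/day × 30 days = 60 h
Energy = 4.45 kW × 60 h = 267 kWh
Tier 1 (0–90 kWh): 90 × €0.17 = €15.3
Above 90 kWh: 177 × €0.21 = €37.17
Bill = €52.47

€52.47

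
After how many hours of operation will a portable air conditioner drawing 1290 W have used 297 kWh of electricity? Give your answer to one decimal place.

Hours = 297 kWh ÷ 1.29 kW = 230.2 h

230.2 h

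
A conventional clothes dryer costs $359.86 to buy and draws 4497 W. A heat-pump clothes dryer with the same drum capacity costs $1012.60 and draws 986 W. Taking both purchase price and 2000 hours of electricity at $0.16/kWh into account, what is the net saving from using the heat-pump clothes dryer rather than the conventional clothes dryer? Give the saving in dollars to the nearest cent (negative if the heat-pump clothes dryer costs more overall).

conventional clothes dryer: $359.86 + (4497/1000) kW × 2000 h × $0.16 = $359.86 + $1439.04 = $1798.9
heat-pump clothes dryer: $1012.60 + (986/1000) kW × 2000 h × $0.16 = $1012.60 + $315.52 = $1328.12
Saving = $1798.9 − $1328.12 = $470.78

$470.78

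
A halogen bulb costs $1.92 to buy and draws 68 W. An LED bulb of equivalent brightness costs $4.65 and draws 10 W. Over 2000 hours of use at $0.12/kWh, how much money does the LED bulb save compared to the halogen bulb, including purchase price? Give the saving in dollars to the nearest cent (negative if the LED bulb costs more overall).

$11.19

halogen bulb: $1.92 + (68/1000) kW × 2000 h × $0.12 = $1.92 + $16.32 = $18.24
LED bulb: $4.65 + (10/1000) kW × 2000 h × $0.12 = $4.65 + $2.4 = $7.05
Saving = $18.24 − $7.05 = $11.19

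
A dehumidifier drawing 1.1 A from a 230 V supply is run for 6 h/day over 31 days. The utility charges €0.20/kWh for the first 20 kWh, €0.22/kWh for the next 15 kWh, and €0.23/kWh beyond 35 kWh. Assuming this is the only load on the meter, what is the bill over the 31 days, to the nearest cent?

Power = 1.1 A × 230 V = 253 W = 0.253 kW
Runtime = 6 h/day × 31 days = 186 h
Energy = 0.253 kW × 186 h = 47.058 kWh
Tier 1 (0–20 kWh): 20 × €0.20 = €4
Tier 2 (20–35 kWh): 15 × €0.22 = €3.3
Above 35 kWh: 12.058 × €0.23 = €2.77334
Bill = €10.07

€10.07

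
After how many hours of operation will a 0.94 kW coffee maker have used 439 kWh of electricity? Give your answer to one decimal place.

467.0 h

Hours = 439 kWh ÷ 0.94 kW = 467.0 h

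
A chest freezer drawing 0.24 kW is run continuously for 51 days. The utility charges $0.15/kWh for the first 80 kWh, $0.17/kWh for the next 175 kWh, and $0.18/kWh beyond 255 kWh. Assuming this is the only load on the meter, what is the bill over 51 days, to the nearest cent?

$48.73

Runtime = 24 h × 51 = 1224 h
Energy = 0.24 kW × 1224 h = 293.76 kWh
Tier 1 (0–80 kWh): 80 × $0.15 = $12
Tier 2 (80–255 kWh): 175 × $0.17 = $29.75
Above 255 kWh: 38.76 × $0.18 = $6.9768
Bill = $48.73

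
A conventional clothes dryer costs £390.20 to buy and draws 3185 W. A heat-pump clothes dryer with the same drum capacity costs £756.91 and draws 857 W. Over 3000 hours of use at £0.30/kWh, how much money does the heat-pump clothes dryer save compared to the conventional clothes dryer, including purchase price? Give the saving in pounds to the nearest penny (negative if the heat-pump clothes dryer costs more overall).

£1728.49

conventional clothes dryer: £390.20 + (3185/1000) kW × 3000 h × £0.30 = £390.20 + £2866.5 = £3256.7
heat-pump clothes dryer: £756.91 + (857/1000) kW × 3000 h × £0.30 = £756.91 + £771.3 = £1528.21
Saving = £3256.7 − £1528.21 = £1728.49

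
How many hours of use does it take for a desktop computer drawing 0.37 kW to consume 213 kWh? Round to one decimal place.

Hours = 213 kWh ÷ 0.37 kW = 575.7 h

575.7 h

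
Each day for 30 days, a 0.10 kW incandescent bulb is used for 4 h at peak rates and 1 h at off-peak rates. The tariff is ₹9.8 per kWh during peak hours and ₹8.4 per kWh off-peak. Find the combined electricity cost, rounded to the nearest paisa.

Peak energy = 0.1 kW × 4 h × 30 = 12 kWh
Off-peak energy = 0.1 kW × 1 h × 30 = 3 kWh
Cost = 12 × ₹9.8 + 3 × ₹8.4 = ₹117.6 + ₹25.2 = ₹142.80

₹142.80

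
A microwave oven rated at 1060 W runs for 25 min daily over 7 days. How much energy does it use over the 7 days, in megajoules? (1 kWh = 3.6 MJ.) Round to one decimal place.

Runtime = 25 min × 7 = 175 min = 2.916666… h
Energy = 1.06 kW × 2.916666… h = 3.091666… kWh
= 3.091666… × 3.6 MJ = 11.1 MJ

11.1 MJ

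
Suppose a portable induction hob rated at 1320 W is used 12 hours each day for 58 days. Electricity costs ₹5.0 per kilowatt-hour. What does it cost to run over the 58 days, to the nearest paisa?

₹4593.60

Runtime = 12 h/day × 58 days = 696 h
Energy = 1.32 kW × 696 h = 918.72 kWh
Cost = 918.72 kWh × ₹5.0/kWh = ₹4593.60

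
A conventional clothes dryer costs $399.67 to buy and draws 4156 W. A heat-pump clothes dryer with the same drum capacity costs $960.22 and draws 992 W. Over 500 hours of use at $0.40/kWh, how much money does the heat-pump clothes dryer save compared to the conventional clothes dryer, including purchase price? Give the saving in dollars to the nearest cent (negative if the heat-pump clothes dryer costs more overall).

conventional clothes dryer: $399.67 + (4156/1000) kW × 500 h × $0.40 = $399.67 + $831.2 = $1230.87
heat-pump clothes dryer: $960.22 + (992/1000) kW × 500 h × $0.40 = $960.22 + $198.4 = $1158.62
Saving = $1230.87 − $1158.62 = $72.25

$72.25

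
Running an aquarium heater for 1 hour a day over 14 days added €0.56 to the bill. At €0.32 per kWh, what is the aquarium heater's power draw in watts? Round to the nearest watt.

125 W

Energy = €0.56 ÷ €0.32/kWh = 1.75 kWh
Runtime = 1 h/day × 14 days = 14 h
Power = 1.75 kWh ÷ 14 h = 0.125 kW = 125 W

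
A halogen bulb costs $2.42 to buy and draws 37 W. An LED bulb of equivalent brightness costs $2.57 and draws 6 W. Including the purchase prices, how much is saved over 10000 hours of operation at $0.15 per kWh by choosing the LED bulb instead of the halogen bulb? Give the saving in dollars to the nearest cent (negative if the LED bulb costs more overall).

$46.35

halogen bulb: $2.42 + (37/1000) kW × 10000 h × $0.15 = $2.42 + $55.5 = $57.92
LED bulb: $2.57 + (6/1000) kW × 10000 h × $0.15 = $2.57 + $9 = $11.57
Saving = $57.92 − $11.57 = $46.35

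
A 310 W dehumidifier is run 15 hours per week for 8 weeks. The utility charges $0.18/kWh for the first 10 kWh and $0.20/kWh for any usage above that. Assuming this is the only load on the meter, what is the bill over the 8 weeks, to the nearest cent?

Runtime = 15 h/week × 8 weeks = 120 h
Energy = 0.31 kW × 120 h = 37.2 kWh
Tier 1 (0–10 kWh): 10 × $0.18 = $1.8
Above 10 kWh: 27.2 × $0.20 = $5.44
Bill = $7.24

$7.24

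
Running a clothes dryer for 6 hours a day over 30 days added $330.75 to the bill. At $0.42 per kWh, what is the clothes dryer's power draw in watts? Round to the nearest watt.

Energy = $330.75 ÷ $0.42/kWh = 787.5 kWh
Runtime = 6 h/day × 30 days = 180 h
Power = 787.5 kWh ÷ 180 h = 4.375 kW = 4375 W

4375 W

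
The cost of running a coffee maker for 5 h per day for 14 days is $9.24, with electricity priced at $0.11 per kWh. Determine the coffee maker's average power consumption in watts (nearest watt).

Energy = $9.24 ÷ $0.11/kWh = 84 kWh
Runtime = 5 h/day × 14 days = 70 h
Power = 84 kWh ÷ 70 h = 1.2 kW = 1200 W

1200 W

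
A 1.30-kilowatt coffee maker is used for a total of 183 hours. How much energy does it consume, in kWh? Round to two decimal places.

Energy = 1.3 kW × 183 h = 237.9 kWh

237.90 kWh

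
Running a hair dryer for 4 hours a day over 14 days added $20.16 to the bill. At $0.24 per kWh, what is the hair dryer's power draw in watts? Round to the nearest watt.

1500 W

Energy = $20.16 ÷ $0.24/kWh = 84 kWh
Runtime = 4 h/day × 14 days = 56 h
Power = 84 kWh ÷ 56 h = 1.5 kW = 1500 W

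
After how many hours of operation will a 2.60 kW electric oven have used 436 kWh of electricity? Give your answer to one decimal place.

Hours = 436 kWh ÷ 2.6 kW = 167.7 h

167.7 h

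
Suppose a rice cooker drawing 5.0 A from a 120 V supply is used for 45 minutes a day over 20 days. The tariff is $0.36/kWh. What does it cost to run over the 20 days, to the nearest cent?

$3.24

Power = 5.0 A × 120 V = 600 W = 0.6 kW
Runtime = 45 min × 20 = 900 min = 15 h
Energy = 0.6 kW × 15 h = 9 kWh
Cost = 9 kWh × $0.36/kWh = $3.24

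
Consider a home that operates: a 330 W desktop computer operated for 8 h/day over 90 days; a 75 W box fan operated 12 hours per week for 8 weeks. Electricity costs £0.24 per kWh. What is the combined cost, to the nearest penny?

£58.75

desktop computer: Runtime = 8 h/day × 90 days = 720 h
desktop computer: 0.33 kW × 720 h = 237.6 kWh
box fan: Runtime = 12 h/week × 8 weeks = 96 h
box fan: 0.075 kW × 96 h = 7.2 kWh
Total energy = 244.8 kWh
Cost = 244.8 × £0.24 = £58.75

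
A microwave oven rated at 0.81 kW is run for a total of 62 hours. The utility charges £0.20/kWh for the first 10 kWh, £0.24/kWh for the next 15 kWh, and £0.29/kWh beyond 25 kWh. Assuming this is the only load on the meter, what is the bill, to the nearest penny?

Energy = 0.81 kW × 62 h = 50.22 kWh
Tier 1 (0–10 kWh): 10 × £0.20 = £2
Tier 2 (10–25 kWh): 15 × £0.24 = £3.6
Above 25 kWh: 25.22 × £0.29 = £7.3138
Bill = £12.91

£12.91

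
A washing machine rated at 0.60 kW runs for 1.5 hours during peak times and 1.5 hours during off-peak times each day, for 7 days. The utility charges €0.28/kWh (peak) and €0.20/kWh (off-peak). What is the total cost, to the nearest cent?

Peak energy = 0.6 kW × 1.5 h × 7 = 6.3 kWh
Off-peak energy = 0.6 kW × 1.5 h × 7 = 6.3 kWh
Cost = 6.3 × €0.28 + 6.3 × €0.20 = €1.764 + €1.26 = €3.02

€3.02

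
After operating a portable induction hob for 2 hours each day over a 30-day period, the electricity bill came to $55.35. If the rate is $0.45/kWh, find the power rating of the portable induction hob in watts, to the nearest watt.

2050 W

Energy = $55.35 ÷ $0.45/kWh = 123 kWh
Runtime = 2 h/day × 30 days = 60 h
Power = 123 kWh ÷ 60 h = 2.05 kW = 2050 W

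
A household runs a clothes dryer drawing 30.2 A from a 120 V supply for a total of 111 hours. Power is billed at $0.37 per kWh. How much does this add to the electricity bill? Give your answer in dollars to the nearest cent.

Power = 30.2 A × 120 V = 3624 W = 3.624 kW
Energy = 3.624 kW × 111 h = 402.264 kWh
Cost = 402.264 kWh × $0.37/kWh = $148.84

$148.84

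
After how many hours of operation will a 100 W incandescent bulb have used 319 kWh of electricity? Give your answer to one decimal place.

Hours = 319 kWh ÷ 0.1 kW = 3190.0 h

3190.0 h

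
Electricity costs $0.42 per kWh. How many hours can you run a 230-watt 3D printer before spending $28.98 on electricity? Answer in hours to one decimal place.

Energy available = $28.98 ÷ $0.42/kWh = 69 kWh
Hours = 69 kWh ÷ 0.23 kW = 300.0 h

300.0 h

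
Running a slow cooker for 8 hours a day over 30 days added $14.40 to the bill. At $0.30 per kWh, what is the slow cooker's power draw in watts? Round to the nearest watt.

Energy = $14.40 ÷ $0.30/kWh = 48 kWh
Runtime = 8 h/day × 30 days = 240 h
Power = 48 kWh ÷ 240 h = 0.2 kW = 200 W

200 W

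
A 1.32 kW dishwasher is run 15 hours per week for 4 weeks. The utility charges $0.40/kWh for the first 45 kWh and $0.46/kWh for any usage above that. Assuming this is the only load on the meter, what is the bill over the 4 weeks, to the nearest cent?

Runtime = 15 h/week × 4 weeks = 60 h
Energy = 1.32 kW × 60 h = 79.2 kWh
Tier 1 (0–45 kWh): 45 × $0.40 = $18
Above 45 kWh: 34.2 × $0.46 = $15.732
Bill = $33.73

$33.73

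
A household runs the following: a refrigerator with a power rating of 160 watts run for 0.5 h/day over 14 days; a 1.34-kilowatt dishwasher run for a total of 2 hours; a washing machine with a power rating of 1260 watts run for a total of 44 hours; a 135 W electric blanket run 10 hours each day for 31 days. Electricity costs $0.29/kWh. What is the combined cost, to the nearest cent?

refrigerator: Runtime = 0.5 h/day × 14 days = 7 h
refrigerator: 0.16 kW × 7 h = 1.12 kWh
dishwasher: 1.34 kW × 2 h = 2.68 kWh
washing machine: 1.26 kW × 44 h = 55.44 kWh
electric blanket: Runtime = 10 h/day × 31 days = 310 h
electric blanket: 0.135 kW × 310 h = 41.85 kWh
Total energy = 101.09 kWh
Cost = 101.09 × $0.29 = $29.32

$29.32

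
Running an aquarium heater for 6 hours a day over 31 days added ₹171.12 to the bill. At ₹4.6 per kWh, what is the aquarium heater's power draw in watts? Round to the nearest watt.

Energy = ₹171.12 ÷ ₹4.6/kWh = 37.2 kWh
Runtime = 6 h/day × 31 days = 186 h
Power = 37.2 kWh ÷ 186 h = 0.2 kW = 200 W

200 W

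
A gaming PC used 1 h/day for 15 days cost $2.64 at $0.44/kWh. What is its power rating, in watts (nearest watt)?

Energy = $2.64 ÷ $0.44/kWh = 6 kWh
Runtime = 1 h/day × 15 days = 15 h
Power = 6 kWh ÷ 15 h = 0.4 kW = 400 W

400 W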